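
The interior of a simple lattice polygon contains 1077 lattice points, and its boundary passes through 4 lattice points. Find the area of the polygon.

1078

By Pick's theorem, A = I + B/2 − 1 = 1077 + 4/2 − 1 = 1078.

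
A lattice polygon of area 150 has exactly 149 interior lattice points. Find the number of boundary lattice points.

4

Pick's theorem gives A = I + B/2 − 1, so B = 2(A − I + 1) = 2(150 − 149 + 1) = 4.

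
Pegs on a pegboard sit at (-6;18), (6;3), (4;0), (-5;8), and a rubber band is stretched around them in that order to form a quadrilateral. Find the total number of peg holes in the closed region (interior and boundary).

78

The shoelace formula gives twice the area as |[(-6)·3 − 6·18] + [6·0 − 4·3] + [4·8 − (-5)·0] + [(-5)·18 − (-6)·8]| = 148, so the area is 74.
The number of boundary lattice points is Σ gcd(|Δx|,|Δy|) = gcd(12,15) + gcd(2,3) + gcd(9,8) + gcd(1,10) = 3+1+1+1 = 6.
Pick's theorem gives I = A − B/2 + 1 = 74 − 6/2 + 1 = 72, so the closed region contains I + B = 72 + 6 = 78 lattice points.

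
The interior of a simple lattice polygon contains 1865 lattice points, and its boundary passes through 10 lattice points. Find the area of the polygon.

Pick's theorem states A = I + B/2 − 1, so A = 1865 + 10/2 − 1 = 1869.

1869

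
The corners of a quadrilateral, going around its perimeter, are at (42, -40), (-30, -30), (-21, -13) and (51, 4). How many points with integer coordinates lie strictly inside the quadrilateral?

The shoelace formula gives twice the area as |(42·(-30) − (-30)·(-40)) + ((-30)·(-13) − (-21)·(-30)) + ((-21)·4 − 51·(-13)) + (51·(-40) − 42·4)| = 4329, so the area is 2164.5.
The number of boundary lattice points is Σ gcd(|Δx|,|Δy|) = gcd(72,10) + gcd(9,17) + gcd(72,17) + gcd(9,44) = 2+1+1+1 = 5.
Pick's theorem gives I = A − B/2 + 1 = 2164.5 − 5/2 + 1 = 2163.

2163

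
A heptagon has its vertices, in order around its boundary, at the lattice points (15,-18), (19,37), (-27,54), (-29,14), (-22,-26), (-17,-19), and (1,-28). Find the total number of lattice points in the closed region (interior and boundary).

Using the shoelace formula, 2A = |(15·37 − 19·(-18)) + (19·54 − (-27)·37) + ((-27)·14 − (-29)·54) + ((-29)·(-26) − (-22)·14) + ((-22)·(-19) − (-17)·(-26)) + ((-17)·(-28) − 1·(-19)) + (1·(-18) − 15·(-28))| = 6045, so the area is 3022.5.
The number of boundary lattice points is Σ gcd(|Δx|,|Δy|) = gcd(4,55) + gcd(46,17) + gcd(2,40) + gcd(7,40) + gcd(5,7) + gcd(18,9) + gcd(14,10) = 1+1+2+1+1+9+2 = 17.
Pick's theorem gives I = A − B/2 + 1 = 3022.5 − 17/2 + 1 = 3015, so the closed region contains I + B = 3015 + 17 = 3032 lattice points.

3032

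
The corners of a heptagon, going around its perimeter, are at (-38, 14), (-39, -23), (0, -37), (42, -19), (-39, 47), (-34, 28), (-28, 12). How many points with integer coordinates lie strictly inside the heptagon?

The shoelace formula gives twice the area as |[(-38)·(-23) − (-39)·14] + [(-39)·(-37) − 0·(-23)] + [0·(-19) − 42·(-37)] + [42·47 − (-39)·(-19)] + [(-39)·28 − (-34)·47] + [(-34)·12 − (-28)·28] + [(-28)·14 − (-38)·12]| = 6596, so the area is 3298.
Along each edge there are gcd(|Δx|,|Δy|)+1 lattice points, so counting each shared vertex once the boundary has gcd(1,37) + gcd(39,14) + gcd(42,18) + gcd(81,66) + gcd(5,19) + gcd(6,16) + gcd(10,2) = 1+1+6+3+1+2+2 = 16.
Pick's theorem gives I = A − B/2 + 1 = 3298 − 16/2 + 1 = 3291.

3291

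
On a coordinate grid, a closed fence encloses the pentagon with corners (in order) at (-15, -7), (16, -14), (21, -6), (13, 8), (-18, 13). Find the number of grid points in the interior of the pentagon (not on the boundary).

Using the shoelace formula, 2A = |((-15)·(-14) − 16·(-7)) + (16·(-6) − 21·(-14)) + (21·8 − 13·(-6)) + (13·13 − (-18)·8) + ((-18)·(-7) − (-15)·13)| = 1400, so the area is 700.
Summing gcd(|Δx|,|Δy|) over the edges gives the boundary count: gcd(31,7) + gcd(5,8) + gcd(8,14) + gcd(31,5) + gcd(3,20) = 1+1+2+1+1 = 6.
By Pick's theorem A = I + B/2 − 1, so I = 700 − 6/2 + 1 = 698.

698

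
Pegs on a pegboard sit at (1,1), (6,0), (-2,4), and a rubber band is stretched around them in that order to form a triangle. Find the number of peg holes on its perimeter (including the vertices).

The number of boundary lattice points is Σ gcd(|Δx|,|Δy|) = gcd(5,1) + gcd(8,4) + gcd(3,3) = 1+4+3 = 8.

8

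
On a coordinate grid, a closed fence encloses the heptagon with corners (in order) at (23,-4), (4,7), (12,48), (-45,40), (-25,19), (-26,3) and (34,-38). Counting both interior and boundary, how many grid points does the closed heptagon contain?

2561

By the shoelace formula, twice the signed area is |[23·7 − 4·(-4)] + [4·48 − 12·7] + [12·40 − (-45)·48] + [(-45)·19 − (-25)·40] + [(-25)·3 − (-26)·19] + [(-26)·(-38) − 34·3] + [34·(-4) − 23·(-38)]| = 5113, so the area is 2556.5.
Summing gcd(|Δx|,|Δy|) over the edges gives the boundary count: gcd(19,11) + gcd(8,41) + gcd(57,8) + gcd(20,21) + gcd(1,16) + gcd(60,41) + gcd(11,34) = 1+1+1+1+1+1+1 = 7.
Pick's theorem gives I = A − B/2 + 1 = 2556.5 − 7/2 + 1 = 2554, so the closed region contains I + B = 2554 + 7 = 2561 lattice points.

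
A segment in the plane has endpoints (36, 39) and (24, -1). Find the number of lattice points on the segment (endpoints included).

5

The number of lattice points on a segment between lattice points is gcd(|Δx|,|Δy|) + 1 = gcd(12,40) + 1 = 4 + 1 = 5.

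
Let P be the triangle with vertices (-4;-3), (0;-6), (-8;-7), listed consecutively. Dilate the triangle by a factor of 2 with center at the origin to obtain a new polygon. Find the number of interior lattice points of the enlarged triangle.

51

Using the shoelace formula, 2A = |[(-4)·(-6) − 0·(-3)] + [0·(-7) − (-8)·(-6)] + [(-8)·(-3) − (-4)·(-7)]| = 28, so the area is 14.
The number of boundary lattice points is Σ gcd(|Δx|,|Δy|) = gcd(4,3) + gcd(8,1) + gcd(4,4) = 1+1+4 = 6.
Scaling by 2 multiplies the area by 2² = 4 (so the new area is 56) and multiplies the boundary lattice-point count by 2, giving 12.
By Pick's theorem, the interior count of the dilated polygon is 56 − 12/2 + 1 = 51.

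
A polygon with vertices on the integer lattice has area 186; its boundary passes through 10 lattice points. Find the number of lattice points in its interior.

182

Pick's theorem A = I + B/2 − 1 rearranges to I = A − B/2 + 1 = 186 − 10/2 + 1 = 182.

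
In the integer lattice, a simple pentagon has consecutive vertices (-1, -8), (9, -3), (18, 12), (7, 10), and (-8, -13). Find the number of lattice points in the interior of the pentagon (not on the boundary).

Using the shoelace formula, 2A = |[(-1)·(-3) − 9·(-8)] + [9·12 − 18·(-3)] + [18·10 − 7·12] + [7·(-13) − (-8)·10] + [(-8)·(-8) − (-1)·(-13)]| = 373, so the area is 373/2.
Summing gcd(|Δx|,|Δy|) over the edges gives the boundary count: gcd(10,5) + gcd(9,15) + gcd(11,2) + gcd(15,23) + gcd(7,5) = 5+3+1+1+1 = 11.
Pick's theorem gives I = A − B/2 + 1 = 373/2 − 11/2 + 1 = 182.

182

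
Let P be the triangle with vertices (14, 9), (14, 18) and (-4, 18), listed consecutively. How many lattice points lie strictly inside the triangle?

By the shoelace formula, twice the signed area is |[14·18 − 14·9] + [14·18 − (-4)·18] + [(-4)·9 − 14·18]| = 162, so the area is 81.
The number of boundary lattice points is Σ gcd(|Δx|,|Δy|) = gcd(0,9) + gcd(18,0) + gcd(18,9) = 9+18+9 = 36.
By Pick's theorem A = I + B/2 − 1, so I = 81 − 36/2 + 1 = 64.

64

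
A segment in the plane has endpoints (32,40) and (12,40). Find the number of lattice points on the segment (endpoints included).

21

The number of lattice points on a segment between lattice points is gcd(|Δx|,|Δy|) + 1 = gcd(20,0) + 1 = 20 + 1 = 21.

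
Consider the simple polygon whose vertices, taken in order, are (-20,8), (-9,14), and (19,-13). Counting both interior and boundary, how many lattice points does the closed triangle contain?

The shoelace formula gives twice the area as |[(-20)·14 − (-9)·8] + [(-9)·(-13) − 19·14] + [19·8 − (-20)·(-13)]| = 465, so the area is 465/2.
Summing gcd(|Δx|,|Δy|) over the edges gives the boundary count: gcd(11,6) + gcd(28,27) + gcd(39,21) = 1+1+3 = 5.
Pick's theorem gives I = A − B/2 + 1 = 465/2 − 5/2 + 1 = 231, so the closed region contains I + B = 231 + 5 = 236 lattice points.

236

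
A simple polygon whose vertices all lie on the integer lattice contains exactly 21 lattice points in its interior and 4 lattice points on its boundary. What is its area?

22

By Pick's theorem, A = I + B/2 − 1 = 21 + 4/2 − 1 = 22.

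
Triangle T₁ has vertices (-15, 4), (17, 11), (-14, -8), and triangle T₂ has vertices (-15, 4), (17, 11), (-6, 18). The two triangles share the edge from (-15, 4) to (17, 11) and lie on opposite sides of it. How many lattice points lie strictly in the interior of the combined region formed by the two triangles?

The union is the simple quadrilateral with vertices (-15, 4), (-14, -8), (17, 11), (-6, 18) in order.
The shoelace formula gives twice the area as |[(-15)·(-8) − (-14)·4] + [(-14)·11 − 17·(-8)] + [17·18 − (-6)·11] + [(-6)·4 − (-15)·18]| = 776, so the area is 388.
Summing gcd(|Δx|,|Δy|) over the edges gives the boundary count: gcd(1,12) + gcd(31,19) + gcd(23,7) + gcd(9,14) = 1+1+1+1 = 4.
By Pick's theorem I = A − B/2 + 1 = 388 − 4/2 + 1 = 387.

387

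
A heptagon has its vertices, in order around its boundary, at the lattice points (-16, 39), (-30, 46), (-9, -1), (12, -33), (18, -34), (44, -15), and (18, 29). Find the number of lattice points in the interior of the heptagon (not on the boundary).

2649

The shoelace formula gives twice the area as |((-16)·46 − (-30)·39) + ((-30)·(-1) − (-9)·46) + ((-9)·(-33) − 12·(-1)) + (12·(-34) − 18·(-33)) + (18·(-15) − 44·(-34)) + (44·29 − 18·(-15)) + (18·39 − (-16)·29)| = 5311, so the area is 2655.5.
Summing gcd(|Δx|,|Δy|) over the edges gives the boundary count: gcd(14,7) + gcd(21,47) + gcd(21,32) + gcd(6,1) + gcd(26,19) + gcd(26,44) + gcd(34,10) = 7+1+1+1+1+2+2 = 15.
By Pick's theorem A = I + B/2 − 1, so I = 2655.5 − 15/2 + 1 = 2649.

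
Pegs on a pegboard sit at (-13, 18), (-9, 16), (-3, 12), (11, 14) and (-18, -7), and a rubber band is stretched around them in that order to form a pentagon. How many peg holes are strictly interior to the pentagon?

255

The shoelace formula gives twice the area as |((-13)·16 − (-9)·18) + ((-9)·12 − (-3)·16) + ((-3)·14 − 11·12) + (11·(-7) − (-18)·14) + ((-18)·18 − (-13)·(-7))| = 520, so the area is 260.
Summing gcd(|Δx|,|Δy|) over the edges gives the boundary count: gcd(4,2) + gcd(6,4) + gcd(14,2) + gcd(29,21) + gcd(5,25) = 2+2+2+1+5 = 12.
Pick's theorem gives I = A − B/2 + 1 = 260 − 12/2 + 1 = 255.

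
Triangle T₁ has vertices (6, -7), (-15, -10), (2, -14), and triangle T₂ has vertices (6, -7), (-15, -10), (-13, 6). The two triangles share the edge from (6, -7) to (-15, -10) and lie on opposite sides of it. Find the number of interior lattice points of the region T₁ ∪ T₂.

The union is the simple quadrilateral with vertices (6, -7), (2, -14), (-15, -10), (-13, 6) in order.
Using the shoelace formula, 2A = |[6·(-14) − 2·(-7)] + [2·(-10) − (-15)·(-14)] + [(-15)·6 − (-13)·(-10)] + [(-13)·(-7) − 6·6]| = 465, so the area is 465/2.
Summing gcd(|Δx|,|Δy|) over the edges gives the boundary count: gcd(4,7) + gcd(17,4) + gcd(2,16) + gcd(19,13) = 1+1+2+1 = 5.
By Pick's theorem I = A − B/2 + 1 = 465/2 − 5/2 + 1 = 231.

231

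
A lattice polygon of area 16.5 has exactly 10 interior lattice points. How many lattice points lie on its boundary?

15

Pick's theorem gives A = I + B/2 − 1, so B = 2(A − I + 1) = 2(16.5 − 10 + 1) = 15.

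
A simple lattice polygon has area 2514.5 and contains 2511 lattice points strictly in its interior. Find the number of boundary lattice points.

Pick's theorem gives A = I + B/2 − 1, so B = 2(A − I + 1) = 2(2514.5 − 2511 + 1) = 9.

9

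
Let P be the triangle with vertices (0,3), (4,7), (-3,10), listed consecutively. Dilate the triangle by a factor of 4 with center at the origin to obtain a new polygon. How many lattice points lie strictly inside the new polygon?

The shoelace formula gives twice the area as |(0·7 − 4·3) + (4·10 − (-3)·7) + ((-3)·3 − 0·10)| = 40, so the area is 20.
Summing gcd(|Δx|,|Δy|) over the edges gives the boundary count: gcd(4,4) + gcd(7,3) + gcd(3,7) = 4+1+1 = 6.
Scaling by 4 multiplies the area by 4² = 16 (so the new area is 320) and multiplies the boundary lattice-point count by 4, giving 24.
By Pick's theorem, the interior count of the dilated polygon is 320 − 24/2 + 1 = 309.

309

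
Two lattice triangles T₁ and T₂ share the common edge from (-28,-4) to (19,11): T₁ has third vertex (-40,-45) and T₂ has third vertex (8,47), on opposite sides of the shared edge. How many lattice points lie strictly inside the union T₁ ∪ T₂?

The union is the simple quadrilateral with vertices (-28,-4), (-40,-45), (19,11), (8,47) in order.
Using the shoelace formula, 2A = |[(-28)·(-45) − (-40)·(-4)] + [(-40)·11 − 19·(-45)] + [19·47 − 8·11] + [8·(-4) − (-28)·47]| = 3604, so the area is 1802.
The number of boundary lattice points is Σ gcd(|Δx|,|Δy|) = gcd(12,41) + gcd(59,56) + gcd(11,36) + gcd(36,51) = 1+1+1+3 = 6.
By Pick's theorem I = A − B/2 + 1 = 1802 − 6/2 + 1 = 1800.

1800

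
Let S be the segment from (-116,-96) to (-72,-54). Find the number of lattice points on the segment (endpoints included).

3

The number of lattice points on a segment between lattice points is gcd(|Δx|,|Δy|) + 1 = gcd(44,42) + 1 = 2 + 1 = 3.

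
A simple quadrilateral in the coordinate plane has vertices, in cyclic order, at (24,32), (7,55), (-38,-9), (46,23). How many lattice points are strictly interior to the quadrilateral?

The shoelace formula gives twice the area as |(24·55 − 7·32) + (7·(-9) − (-38)·55) + ((-38)·23 − 46·(-9)) + (46·32 − 24·23)| = 3583, so the area is 3583/2.
Along each edge there are gcd(|Δx|,|Δy|)+1 lattice points, so counting each shared vertex once the boundary has gcd(17,23) + gcd(45,64) + gcd(84,32) + gcd(22,9) = 1+1+4+1 = 7.
Pick's theorem gives I = A − B/2 + 1 = 3583/2 − 7/2 + 1 = 1789.

1789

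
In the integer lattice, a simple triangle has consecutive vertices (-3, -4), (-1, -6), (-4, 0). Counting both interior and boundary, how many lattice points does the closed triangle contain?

The shoelace formula gives twice the area as |[(-3)·(-6) − (-1)·(-4)] + [(-1)·0 − (-4)·(-6)] + [(-4)·(-4) − (-3)·0]| = 6, so the area is 3.
The number of boundary lattice points is Σ gcd(|Δx|,|Δy|) = gcd(2,2) + gcd(3,6) + gcd(1,4) = 2+3+1 = 6.
Pick's theorem gives I = A − B/2 + 1 = 3 − 6/2 + 1 = 1, so the closed region contains I + B = 1 + 6 = 7 lattice points.

7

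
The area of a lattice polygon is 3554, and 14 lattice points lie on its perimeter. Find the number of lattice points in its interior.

3548

From Pick's theorem, I = A − B/2 + 1 = 3554 − 14/2 + 1 = 3548.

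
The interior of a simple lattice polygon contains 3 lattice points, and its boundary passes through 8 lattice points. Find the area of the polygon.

Pick's theorem states A = I + B/2 − 1, so A = 3 + 8/2 − 1 = 6.

6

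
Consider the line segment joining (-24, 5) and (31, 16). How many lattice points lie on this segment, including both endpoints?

The number of lattice points on a segment between lattice points is gcd(|Δx|,|Δy|) + 1 = gcd(55,11) + 1 = 11 + 1 = 12.

12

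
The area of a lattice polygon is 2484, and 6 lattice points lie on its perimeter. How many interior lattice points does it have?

2482

From Pick's theorem, I = A − B/2 + 1 = 2484 − 6/2 + 1 = 2482.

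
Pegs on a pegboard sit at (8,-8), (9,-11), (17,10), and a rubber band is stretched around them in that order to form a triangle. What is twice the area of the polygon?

Using the shoelace formula, 2A = |[8·(-11) − 9·(-8)] + [9·10 − 17·(-11)] + [17·(-8) − 8·10]| = 45, so the area is 22.5.

45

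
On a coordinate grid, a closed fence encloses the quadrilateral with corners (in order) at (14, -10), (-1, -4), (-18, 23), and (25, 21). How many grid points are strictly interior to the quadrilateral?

827

By the shoelace formula, twice the signed area is |[14·(-4) − (-1)·(-10)] + [(-1)·23 − (-18)·(-4)] + [(-18)·21 − 25·23] + [25·(-10) − 14·21]| = 1658, so the area is 829.
Summing gcd(|Δx|,|Δy|) over the edges gives the boundary count: gcd(15,6) + gcd(17,27) + gcd(43,2) + gcd(11,31) = 3+1+1+1 = 6.
Pick's theorem gives I = A − B/2 + 1 = 829 − 6/2 + 1 = 827.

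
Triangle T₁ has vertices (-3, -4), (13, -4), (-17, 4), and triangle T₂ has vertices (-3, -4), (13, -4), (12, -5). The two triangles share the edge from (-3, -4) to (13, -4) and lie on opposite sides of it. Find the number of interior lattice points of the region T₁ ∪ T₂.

The union is the simple quadrilateral with vertices (-3, -4), (-17, 4), (13, -4), (12, -5) in order.
Using the shoelace formula, 2A = |((-3)·4 − (-17)·(-4)) + ((-17)·(-4) − 13·4) + (13·(-5) − 12·(-4)) + (12·(-4) − (-3)·(-5))| = 144, so the area is 72.
Summing gcd(|Δx|,|Δy|) over the edges gives the boundary count: gcd(14,8) + gcd(30,8) + gcd(1,1) + gcd(15,1) = 2+2+1+1 = 6.
By Pick's theorem I = A − B/2 + 1 = 72 − 6/2 + 1 = 70.

70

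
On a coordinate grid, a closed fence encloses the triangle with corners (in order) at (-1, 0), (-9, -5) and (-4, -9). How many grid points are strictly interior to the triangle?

27

Using the shoelace formula, 2A = |[(-1)·(-5) − (-9)·0] + [(-9)·(-9) − (-4)·(-5)] + [(-4)·0 − (-1)·(-9)]| = 57, so the area is 28.5.
Along each edge there are gcd(|Δx|,|Δy|)+1 lattice points, so counting each shared vertex once the boundary has gcd(8,5) + gcd(5,4) + gcd(3,9) = 1+1+3 = 5.
By Pick's theorem A = I + B/2 − 1, so I = 28.5 − 5/2 + 1 = 27.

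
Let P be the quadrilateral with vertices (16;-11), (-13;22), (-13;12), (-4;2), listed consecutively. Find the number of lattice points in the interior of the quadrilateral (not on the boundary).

181

The shoelace formula gives twice the area as |[16·22 − (-13)·(-11)] + [(-13)·12 − (-13)·22] + [(-13)·2 − (-4)·12] + [(-4)·(-11) − 16·2]| = 373, so the area is 373/2.
Summing gcd(|Δx|,|Δy|) over the edges gives the boundary count: gcd(29,33) + gcd(0,10) + gcd(9,10) + gcd(20,13) = 1+10+1+1 = 13.
By Pick's theorem A = I + B/2 − 1, so I = 373/2 − 13/2 + 1 = 181.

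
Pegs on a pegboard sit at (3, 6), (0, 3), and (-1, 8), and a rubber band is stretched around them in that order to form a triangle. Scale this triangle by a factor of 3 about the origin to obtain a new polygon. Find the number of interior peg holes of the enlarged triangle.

73

The shoelace formula gives twice the area as |(3·3 − 0·6) + (0·8 − (-1)·3) + ((-1)·6 − 3·8)| = 18, so the area is 9.
The number of boundary lattice points is Σ gcd(|Δx|,|Δy|) = gcd(3,3) + gcd(1,5) + gcd(4,2) = 3+1+2 = 6.
Scaling by 3 multiplies the area by 3² = 9 (so the new area is 81) and multiplies the boundary lattice-point count by 3, giving 18.
By Pick's theorem, the interior count of the dilated polygon is 81 − 18/2 + 1 = 73.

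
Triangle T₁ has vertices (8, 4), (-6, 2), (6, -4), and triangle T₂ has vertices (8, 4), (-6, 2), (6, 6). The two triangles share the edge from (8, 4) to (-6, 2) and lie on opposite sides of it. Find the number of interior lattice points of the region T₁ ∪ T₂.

The union is the simple quadrilateral with vertices (8, 4), (6, -4), (-6, 2), (6, 6) in order.
By the shoelace formula, twice the signed area is |(8·(-4) − 6·4) + (6·2 − (-6)·(-4)) + ((-6)·6 − 6·2) + (6·4 − 8·6)| = 140, so the area is 70.
Along each edge there are gcd(|Δx|,|Δy|)+1 lattice points, so counting each shared vertex once the boundary has gcd(2,8) + gcd(12,6) + gcd(12,4) + gcd(2,2) = 2+6+4+2 = 14.
By Pick's theorem I = A − B/2 + 1 = 70 − 14/2 + 1 = 64.

64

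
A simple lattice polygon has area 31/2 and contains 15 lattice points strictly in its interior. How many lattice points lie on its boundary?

Pick's theorem gives A = I + B/2 − 1, so B = 2(A − I + 1) = 2(31/2 − 15 + 1) = 3.

3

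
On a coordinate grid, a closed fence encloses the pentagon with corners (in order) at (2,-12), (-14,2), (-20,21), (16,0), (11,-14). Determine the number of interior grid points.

538

Using the shoelace formula, 2A = |(2·2 − (-14)·(-12)) + ((-14)·21 − (-20)·2) + ((-20)·0 − 16·21) + (16·(-14) − 11·0) + (11·(-12) − 2·(-14))| = 1082, so the area is 541.
Along each edge there are gcd(|Δx|,|Δy|)+1 lattice points, so counting each shared vertex once the boundary has gcd(16,14) + gcd(6,19) + gcd(36,21) + gcd(5,14) + gcd(9,2) = 2+1+3+1+1 = 8.
Pick's theorem gives I = A − B/2 + 1 = 541 − 8/2 + 1 = 538.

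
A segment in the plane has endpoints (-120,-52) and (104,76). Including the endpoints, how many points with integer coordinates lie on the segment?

33

The number of lattice points on a segment between lattice points is gcd(|Δx|,|Δy|) + 1 = gcd(224,128) + 1 = 32 + 1 = 33.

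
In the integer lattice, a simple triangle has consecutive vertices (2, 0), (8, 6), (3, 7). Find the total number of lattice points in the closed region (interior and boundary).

23

The shoelace formula gives twice the area as |(2·6 − 8·0) + (8·7 − 3·6) + (3·0 − 2·7)| = 36, so the area is 18.
The number of boundary lattice points is Σ gcd(|Δx|,|Δy|) = gcd(6,6) + gcd(5,1) + gcd(1,7) = 6+1+1 = 8.
Pick's theorem gives I = A − B/2 + 1 = 18 − 8/2 + 1 = 15, so the closed region contains I + B = 15 + 8 = 23 lattice points.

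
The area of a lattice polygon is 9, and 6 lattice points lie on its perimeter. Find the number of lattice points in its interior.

7

From Pick's theorem, I = A − B/2 + 1 = 9 − 6/2 + 1 = 7.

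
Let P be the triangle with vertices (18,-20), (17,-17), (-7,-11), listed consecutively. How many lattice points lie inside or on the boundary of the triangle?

By the shoelace formula, twice the signed area is |[18·(-17) − 17·(-20)] + [17·(-11) − (-7)·(-17)] + [(-7)·(-20) − 18·(-11)]| = 66, so the area is 33.
The number of boundary lattice points is Σ gcd(|Δx|,|Δy|) = gcd(1,3) + gcd(24,6) + gcd(25,9) = 1+6+1 = 8.
Pick's theorem gives I = A − B/2 + 1 = 33 − 8/2 + 1 = 30, so the closed region contains I + B = 30 + 8 = 38 lattice points.

38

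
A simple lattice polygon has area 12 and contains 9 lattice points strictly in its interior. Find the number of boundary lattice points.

Pick's theorem gives A = I + B/2 − 1, so B = 2(A − I + 1) = 2(12 − 9 + 1) = 8.

8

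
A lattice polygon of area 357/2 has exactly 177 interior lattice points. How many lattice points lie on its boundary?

5

Pick's theorem gives A = I + B/2 − 1, so B = 2(A − I + 1) = 2(357/2 − 177 + 1) = 5.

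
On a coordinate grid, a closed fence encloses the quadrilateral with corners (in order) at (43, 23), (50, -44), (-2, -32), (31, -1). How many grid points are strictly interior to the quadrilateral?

By the shoelace formula, twice the signed area is |[43·(-44) − 50·23] + [50·(-32) − (-2)·(-44)] + [(-2)·(-1) − 31·(-32)] + [31·23 − 43·(-1)]| = 2980, so the area is 1490.
Summing gcd(|Δx|,|Δy|) over the edges gives the boundary count: gcd(7,67) + gcd(52,12) + gcd(33,31) + gcd(12,24) = 1+4+1+12 = 18.
By Pick's theorem A = I + B/2 − 1, so I = 1490 − 18/2 + 1 = 1482.

1482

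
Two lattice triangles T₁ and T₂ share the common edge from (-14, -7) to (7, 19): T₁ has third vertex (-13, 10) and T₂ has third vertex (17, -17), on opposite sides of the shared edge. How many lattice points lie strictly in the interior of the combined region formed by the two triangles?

The union is the simple quadrilateral with vertices (-14, -7), (-13, 10), (7, 19), (17, -17) in order.
The shoelace formula gives twice the area as |[(-14)·10 − (-13)·(-7)] + [(-13)·19 − 7·10] + [7·(-17) − 17·19] + [17·(-7) − (-14)·(-17)]| = 1347, so the area is 673.5.
Summing gcd(|Δx|,|Δy|) over the edges gives the boundary count: gcd(1,17) + gcd(20,9) + gcd(10,36) + gcd(31,10) = 1+1+2+1 = 5.
By Pick's theorem I = A − B/2 + 1 = 673.5 − 5/2 + 1 = 672.

672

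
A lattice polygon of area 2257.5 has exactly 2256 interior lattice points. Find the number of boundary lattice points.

Pick's theorem gives A = I + B/2 − 1, so B = 2(A − I + 1) = 2(2257.5 − 2256 + 1) = 5.

5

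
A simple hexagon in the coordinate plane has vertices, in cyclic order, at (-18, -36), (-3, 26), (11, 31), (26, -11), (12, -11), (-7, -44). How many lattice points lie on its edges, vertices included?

Summing gcd(|Δx|,|Δy|) over the edges gives the boundary count: gcd(15,62) + gcd(14,5) + gcd(15,42) + gcd(14,0) + gcd(19,33) + gcd(11,8) = 1+1+3+14+1+1 = 21.

21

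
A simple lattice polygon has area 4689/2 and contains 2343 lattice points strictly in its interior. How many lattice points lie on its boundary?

Pick's theorem gives A = I + B/2 − 1, so B = 2(A − I + 1) = 2(4689/2 − 2343 + 1) = 5.

5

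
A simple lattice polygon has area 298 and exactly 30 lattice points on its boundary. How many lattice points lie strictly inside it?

284

From Pick's theorem, I = A − B/2 + 1 = 298 − 30/2 + 1 = 284.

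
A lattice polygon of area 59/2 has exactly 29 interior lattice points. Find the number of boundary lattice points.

3

Pick's theorem gives A = I + B/2 − 1, so B = 2(A − I + 1) = 2(59/2 − 29 + 1) = 3.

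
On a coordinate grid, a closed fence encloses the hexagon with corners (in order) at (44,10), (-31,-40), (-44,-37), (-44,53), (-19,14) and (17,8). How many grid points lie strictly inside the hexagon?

By the shoelace formula, twice the signed area is |(44·(-40) − (-31)·10) + ((-31)·(-37) − (-44)·(-40)) + ((-44)·53 − (-44)·(-37)) + ((-44)·14 − (-19)·53) + ((-19)·8 − 17·14) + (17·10 − 44·8)| = 6204, so the area is 3102.
Along each edge there are gcd(|Δx|,|Δy|)+1 lattice points, so counting each shared vertex once the boundary has gcd(75,50) + gcd(13,3) + gcd(0,90) + gcd(25,39) + gcd(36,6) + gcd(27,2) = 25+1+90+1+6+1 = 124.
Pick's theorem gives I = A − B/2 + 1 = 3102 − 124/2 + 1 = 3041.

3041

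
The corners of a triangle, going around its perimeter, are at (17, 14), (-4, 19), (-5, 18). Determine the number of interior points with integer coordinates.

The shoelace formula gives twice the area as |(17·19 − (-4)·14) + ((-4)·18 − (-5)·19) + ((-5)·14 − 17·18)| = 26, so the area is 13.
Summing gcd(|Δx|,|Δy|) over the edges gives the boundary count: gcd(21,5) + gcd(1,1) + gcd(22,4) = 1+1+2 = 4.
By Pick's theorem A = I + B/2 − 1, so I = 13 − 4/2 + 1 = 12.

12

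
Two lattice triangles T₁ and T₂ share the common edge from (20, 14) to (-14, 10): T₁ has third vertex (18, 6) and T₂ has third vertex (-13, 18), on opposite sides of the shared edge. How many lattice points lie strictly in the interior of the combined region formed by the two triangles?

263

The union is the simple quadrilateral with vertices (20, 14), (18, 6), (-14, 10), (-13, 18) in order.
The shoelace formula gives twice the area as |(20·6 − 18·14) + (18·10 − (-14)·6) + ((-14)·18 − (-13)·10) + ((-13)·14 − 20·18)| = 532, so the area is 266.
Along each edge there are gcd(|Δx|,|Δy|)+1 lattice points, so counting each shared vertex once the boundary has gcd(2,8) + gcd(32,4) + gcd(1,8) + gcd(33,4) = 2+4+1+1 = 8.
By Pick's theorem I = A − B/2 + 1 = 266 − 8/2 + 1 = 263.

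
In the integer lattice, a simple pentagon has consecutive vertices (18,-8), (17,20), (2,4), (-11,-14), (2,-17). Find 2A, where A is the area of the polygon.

Using the shoelace formula, 2A = |(18·20 − 17·(-8)) + (17·4 − 2·20) + (2·(-14) − (-11)·4) + ((-11)·(-17) − 2·(-14)) + (2·(-8) − 18·(-17))| = 1045, so the area is 1045/2.

1045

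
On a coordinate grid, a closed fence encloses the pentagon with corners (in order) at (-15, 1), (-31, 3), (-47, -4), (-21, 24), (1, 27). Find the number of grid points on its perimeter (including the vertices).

Along each edge there are gcd(|Δx|,|Δy|)+1 lattice points, so counting each shared vertex once the boundary has gcd(16,2) + gcd(16,7) + gcd(26,28) + gcd(22,3) + gcd(16,26) = 2+1+2+1+2 = 8.

8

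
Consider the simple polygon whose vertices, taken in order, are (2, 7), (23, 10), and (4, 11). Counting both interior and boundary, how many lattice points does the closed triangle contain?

43

The shoelace formula gives twice the area as |(2·10 − 23·7) + (23·11 − 4·10) + (4·7 − 2·11)| = 78, so the area is 39.
Along each edge there are gcd(|Δx|,|Δy|)+1 lattice points, so counting each shared vertex once the boundary has gcd(21,3) + gcd(19,1) + gcd(2,4) = 3+1+2 = 6.
Pick's theorem gives I = A − B/2 + 1 = 39 − 6/2 + 1 = 37, so the closed region contains I + B = 37 + 6 = 43 lattice points.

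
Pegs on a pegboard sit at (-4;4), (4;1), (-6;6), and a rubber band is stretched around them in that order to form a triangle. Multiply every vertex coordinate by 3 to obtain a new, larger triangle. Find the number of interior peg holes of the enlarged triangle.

34

By the shoelace formula, twice the signed area is |[(-4)·1 − 4·4] + [4·6 − (-6)·1] + [(-6)·4 − (-4)·6]| = 10, so the area is 5.
Along each edge there are gcd(|Δx|,|Δy|)+1 lattice points, so counting each shared vertex once the boundary has gcd(8,3) + gcd(10,5) + gcd(2,2) = 1+5+2 = 8.
Scaling by 3 multiplies the area by 3² = 9 (so the new area is 45) and multiplies the boundary lattice-point count by 3, giving 24.
By Pick's theorem, the interior count of the dilated polygon is 45 − 24/2 + 1 = 34.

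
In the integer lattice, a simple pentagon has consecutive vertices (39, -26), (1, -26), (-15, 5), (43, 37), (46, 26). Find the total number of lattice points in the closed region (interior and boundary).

Using the shoelace formula, 2A = |(39·(-26) − 1·(-26)) + (1·5 − (-15)·(-26)) + ((-15)·37 − 43·5) + (43·26 − 46·37) + (46·(-26) − 39·26)| = 4937, so the area is 4937/2.
The number of boundary lattice points is Σ gcd(|Δx|,|Δy|) = gcd(38,0) + gcd(16,31) + gcd(58,32) + gcd(3,11) + gcd(7,52) = 38+1+2+1+1 = 43.
Pick's theorem gives I = A − B/2 + 1 = 4937/2 − 43/2 + 1 = 2448, so the closed region contains I + B = 2448 + 43 = 2491 lattice points.

2491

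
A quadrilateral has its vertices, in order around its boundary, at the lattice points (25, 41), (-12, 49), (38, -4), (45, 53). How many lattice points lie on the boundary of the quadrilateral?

The number of boundary lattice points is Σ gcd(|Δx|,|Δy|) = gcd(37,8) + gcd(50,53) + gcd(7,57) + gcd(20,12) = 1+1+1+4 = 7.

7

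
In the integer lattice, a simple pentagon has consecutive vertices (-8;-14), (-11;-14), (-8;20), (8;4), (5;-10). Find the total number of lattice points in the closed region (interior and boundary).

420

Using the shoelace formula, 2A = |((-8)·(-14) − (-11)·(-14)) + ((-11)·20 − (-8)·(-14)) + ((-8)·4 − 8·20) + (8·(-10) − 5·4) + (5·(-14) − (-8)·(-10))| = 816, so the area is 408.
Summing gcd(|Δx|,|Δy|) over the edges gives the boundary count: gcd(3,0) + gcd(3,34) + gcd(16,16) + gcd(3,14) + gcd(13,4) = 3+1+16+1+1 = 22.
Pick's theorem gives I = A − B/2 + 1 = 408 − 22/2 + 1 = 398, so the closed region contains I + B = 398 + 22 = 420 lattice points.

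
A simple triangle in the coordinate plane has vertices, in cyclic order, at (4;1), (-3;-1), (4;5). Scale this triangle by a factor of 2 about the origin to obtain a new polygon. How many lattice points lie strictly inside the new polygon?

By the shoelace formula, twice the signed area is |(4·(-1) − (-3)·1) + ((-3)·5 − 4·(-1)) + (4·1 − 4·5)| = 28, so the area is 14.
Summing gcd(|Δx|,|Δy|) over the edges gives the boundary count: gcd(7,2) + gcd(7,6) + gcd(0,4) = 1+1+4 = 6.
Scaling by 2 multiplies the area by 2² = 4 (so the new area is 56) and multiplies the boundary lattice-point count by 2, giving 12.
By Pick's theorem, the interior count of the dilated polygon is 56 − 12/2 + 1 = 51.

51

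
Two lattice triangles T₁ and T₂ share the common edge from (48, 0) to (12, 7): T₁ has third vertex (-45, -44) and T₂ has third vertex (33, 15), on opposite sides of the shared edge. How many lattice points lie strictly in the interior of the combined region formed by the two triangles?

The union is the simple quadrilateral with vertices (48, 0), (-45, -44), (12, 7), (33, 15) in order.
The shoelace formula gives twice the area as |(48·(-44) − (-45)·0) + ((-45)·7 − 12·(-44)) + (12·15 − 33·7) + (33·0 − 48·15)| = 2670, so the area is 1335.
Summing gcd(|Δx|,|Δy|) over the edges gives the boundary count: gcd(93,44) + gcd(57,51) + gcd(21,8) + gcd(15,15) = 1+3+1+15 = 20.
By Pick's theorem I = A − B/2 + 1 = 1335 − 20/2 + 1 = 1326.

1326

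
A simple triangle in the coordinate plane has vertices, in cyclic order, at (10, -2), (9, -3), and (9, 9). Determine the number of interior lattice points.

0

By the shoelace formula, twice the signed area is |[10·(-3) − 9·(-2)] + [9·9 − 9·(-3)] + [9·(-2) − 10·9]| = 12, so the area is 6.
The number of boundary lattice points is Σ gcd(|Δx|,|Δy|) = gcd(1,1) + gcd(0,12) + gcd(1,11) = 1+12+1 = 14.
By Pick's theorem A = I + B/2 − 1, so I = 6 − 14/2 + 1 = 0.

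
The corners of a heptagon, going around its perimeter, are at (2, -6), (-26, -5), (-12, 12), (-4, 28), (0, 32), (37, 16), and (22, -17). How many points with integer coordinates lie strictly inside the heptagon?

The shoelace formula gives twice the area as |[2·(-5) − (-26)·(-6)] + [(-26)·12 − (-12)·(-5)] + [(-12)·28 − (-4)·12] + [(-4)·32 − 0·28] + [0·16 − 37·32] + [37·(-17) − 22·16] + [22·(-6) − 2·(-17)]| = 3217, so the area is 1608.5.
The number of boundary lattice points is Σ gcd(|Δx|,|Δy|) = gcd(28,1) + gcd(14,17) + gcd(8,16) + gcd(4,4) + gcd(37,16) + gcd(15,33) + gcd(20,11) = 1+1+8+4+1+3+1 = 19.
Pick's theorem gives I = A − B/2 + 1 = 1608.5 − 19/2 + 1 = 1600.

1600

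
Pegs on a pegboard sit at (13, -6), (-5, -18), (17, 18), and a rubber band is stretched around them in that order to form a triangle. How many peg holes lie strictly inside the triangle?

Using the shoelace formula, 2A = |(13·(-18) − (-5)·(-6)) + ((-5)·18 − 17·(-18)) + (17·(-6) − 13·18)| = 384, so the area is 192.
Along each edge there are gcd(|Δx|,|Δy|)+1 lattice points, so counting each shared vertex once the boundary has gcd(18,12) + gcd(22,36) + gcd(4,24) = 6+2+4 = 12.
Pick's theorem gives I = A − B/2 + 1 = 192 − 12/2 + 1 = 187.

187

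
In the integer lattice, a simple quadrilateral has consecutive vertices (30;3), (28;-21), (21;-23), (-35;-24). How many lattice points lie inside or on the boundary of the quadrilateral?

By the shoelace formula, twice the signed area is |(30·(-21) − 28·3) + (28·(-23) − 21·(-21)) + (21·(-24) − (-35)·(-23)) + ((-35)·3 − 30·(-24))| = 1611, so the area is 1611/2.
The number of boundary lattice points is Σ gcd(|Δx|,|Δy|) = gcd(2,24) + gcd(7,2) + gcd(56,1) + gcd(65,27) = 2+1+1+1 = 5.
Pick's theorem gives I = A − B/2 + 1 = 1611/2 − 5/2 + 1 = 804, so the closed region contains I + B = 804 + 5 = 809 lattice points.

809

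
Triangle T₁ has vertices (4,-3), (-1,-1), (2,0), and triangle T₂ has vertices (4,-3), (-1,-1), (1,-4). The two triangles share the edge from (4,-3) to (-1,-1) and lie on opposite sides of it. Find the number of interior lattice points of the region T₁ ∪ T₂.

10

The union is the simple quadrilateral with vertices (4,-3), (2,0), (-1,-1), (1,-4) in order.
Using the shoelace formula, 2A = |(4·0 − 2·(-3)) + (2·(-1) − (-1)·0) + ((-1)·(-4) − 1·(-1)) + (1·(-3) − 4·(-4))| = 22, so the area is 11.
The number of boundary lattice points is Σ gcd(|Δx|,|Δy|) = gcd(2,3) + gcd(3,1) + gcd(2,3) + gcd(3,1) = 1+1+1+1 = 4.
By Pick's theorem I = A − B/2 + 1 = 11 − 4/2 + 1 = 10.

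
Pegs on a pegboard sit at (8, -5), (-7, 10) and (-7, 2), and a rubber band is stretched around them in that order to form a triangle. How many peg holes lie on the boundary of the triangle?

The number of boundary lattice points is Σ gcd(|Δx|,|Δy|) = gcd(15,15) + gcd(0,8) + gcd(15,7) = 15+8+1 = 24.

24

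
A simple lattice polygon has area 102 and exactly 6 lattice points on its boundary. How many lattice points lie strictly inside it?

100

From Pick's theorem, I = A − B/2 + 1 = 102 − 6/2 + 1 = 100.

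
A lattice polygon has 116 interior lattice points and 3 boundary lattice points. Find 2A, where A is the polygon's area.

By Pick's theorem, A = I + B/2 − 1 = 116 + 3/2 − 1 = 233/2.
Hence 2A = 233.

233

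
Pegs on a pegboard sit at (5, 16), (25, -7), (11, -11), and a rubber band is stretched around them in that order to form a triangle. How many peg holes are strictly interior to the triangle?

Using the shoelace formula, 2A = |(5·(-7) − 25·16) + (25·(-11) − 11·(-7)) + (11·16 − 5·(-11))| = 402, so the area is 201.
The number of boundary lattice points is Σ gcd(|Δx|,|Δy|) = gcd(20,23) + gcd(14,4) + gcd(6,27) = 1+2+3 = 6.
By Pick's theorem A = I + B/2 − 1, so I = 201 − 6/2 + 1 = 199.

199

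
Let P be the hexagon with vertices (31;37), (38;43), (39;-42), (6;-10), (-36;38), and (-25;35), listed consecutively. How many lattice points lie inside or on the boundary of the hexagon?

2975

By the shoelace formula, twice the signed area is |[31·43 − 38·37] + [38·(-42) − 39·43] + [39·(-10) − 6·(-42)] + [6·38 − (-36)·(-10)] + [(-36)·35 − (-25)·38] + [(-25)·37 − 31·35]| = 5936, so the area is 2968.
Along each edge there are gcd(|Δx|,|Δy|)+1 lattice points, so counting each shared vertex once the boundary has gcd(7,6) + gcd(1,85) + gcd(33,32) + gcd(42,48) + gcd(11,3) + gcd(56,2) = 1+1+1+6+1+2 = 12.
Pick's theorem gives I = A − B/2 + 1 = 2968 − 12/2 + 1 = 2963, so the closed region contains I + B = 2963 + 12 = 2975 lattice points.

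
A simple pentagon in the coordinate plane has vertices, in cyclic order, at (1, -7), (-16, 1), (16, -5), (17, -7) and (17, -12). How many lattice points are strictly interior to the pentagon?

129

The shoelace formula gives twice the area as |[1·1 − (-16)·(-7)] + [(-16)·(-5) − 16·1] + [16·(-7) − 17·(-5)] + [17·(-12) − 17·(-7)] + [17·(-7) − 1·(-12)]| = 266, so the area is 133.
Along each edge there are gcd(|Δx|,|Δy|)+1 lattice points, so counting each shared vertex once the boundary has gcd(17,8) + gcd(32,6) + gcd(1,2) + gcd(0,5) + gcd(16,5) = 1+2+1+5+1 = 10.
Pick's theorem gives I = A − B/2 + 1 = 133 − 10/2 + 1 = 129.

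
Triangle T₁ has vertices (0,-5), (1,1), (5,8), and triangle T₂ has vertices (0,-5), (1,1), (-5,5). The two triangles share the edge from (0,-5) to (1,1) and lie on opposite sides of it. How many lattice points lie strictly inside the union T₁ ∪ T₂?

The union is the simple quadrilateral with vertices (0,-5), (5,8), (1,1), (-5,5) in order.
The shoelace formula gives twice the area as |(0·8 − 5·(-5)) + (5·1 − 1·8) + (1·5 − (-5)·1) + ((-5)·(-5) − 0·5)| = 57, so the area is 57/2.
Along each edge there are gcd(|Δx|,|Δy|)+1 lattice points, so counting each shared vertex once the boundary has gcd(5,13) + gcd(4,7) + gcd(6,4) + gcd(5,10) = 1+1+2+5 = 9.
By Pick's theorem I = A − B/2 + 1 = 57/2 − 9/2 + 1 = 25.

25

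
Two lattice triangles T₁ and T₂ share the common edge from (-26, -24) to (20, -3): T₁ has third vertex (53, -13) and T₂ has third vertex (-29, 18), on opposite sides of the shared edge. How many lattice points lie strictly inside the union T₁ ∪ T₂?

1569

The union is the simple quadrilateral with vertices (-26, -24), (53, -13), (20, -3), (-29, 18) in order.
By the shoelace formula, twice the signed area is |((-26)·(-13) − 53·(-24)) + (53·(-3) − 20·(-13)) + (20·18 − (-29)·(-3)) + ((-29)·(-24) − (-26)·18)| = 3148, so the area is 1574.
Summing gcd(|Δx|,|Δy|) over the edges gives the boundary count: gcd(79,11) + gcd(33,10) + gcd(49,21) + gcd(3,42) = 1+1+7+3 = 12.
By Pick's theorem I = A − B/2 + 1 = 1574 − 12/2 + 1 = 1569.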